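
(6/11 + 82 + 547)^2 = 47955625/121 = 396327.48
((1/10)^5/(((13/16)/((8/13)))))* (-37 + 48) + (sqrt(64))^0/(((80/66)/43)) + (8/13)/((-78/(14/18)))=4046120129/114075000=35.47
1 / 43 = 0.02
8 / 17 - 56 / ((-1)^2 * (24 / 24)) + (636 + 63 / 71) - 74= 612381 / 1207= 507.36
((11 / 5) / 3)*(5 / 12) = 11 / 36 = 0.31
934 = 934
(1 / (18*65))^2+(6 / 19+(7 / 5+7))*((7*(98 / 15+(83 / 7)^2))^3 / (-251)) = -2123348297599926625777 / 55980036157500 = -37930455.99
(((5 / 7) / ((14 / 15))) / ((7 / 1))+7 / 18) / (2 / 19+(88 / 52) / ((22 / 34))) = 189943 / 1037232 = 0.18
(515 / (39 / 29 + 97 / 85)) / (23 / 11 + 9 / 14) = 97749575 / 1289944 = 75.78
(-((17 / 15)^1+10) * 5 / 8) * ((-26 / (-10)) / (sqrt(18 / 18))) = -2171 / 120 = -18.09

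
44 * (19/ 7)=836/ 7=119.43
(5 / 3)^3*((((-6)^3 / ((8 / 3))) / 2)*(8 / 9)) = -500 / 3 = -166.67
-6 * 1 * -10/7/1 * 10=600/7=85.71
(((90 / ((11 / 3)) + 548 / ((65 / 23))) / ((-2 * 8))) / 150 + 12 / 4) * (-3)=-2495903 / 286000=-8.73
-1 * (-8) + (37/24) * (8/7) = 205/21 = 9.76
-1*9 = -9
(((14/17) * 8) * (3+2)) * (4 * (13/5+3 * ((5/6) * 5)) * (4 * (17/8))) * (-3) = -50736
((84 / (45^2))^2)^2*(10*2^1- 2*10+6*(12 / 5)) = 4917248 / 115330078125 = 0.00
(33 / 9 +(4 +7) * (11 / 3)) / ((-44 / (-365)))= 365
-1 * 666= -666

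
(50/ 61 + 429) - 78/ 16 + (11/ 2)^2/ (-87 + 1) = 4454829/ 10492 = 424.59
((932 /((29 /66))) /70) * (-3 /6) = -15.15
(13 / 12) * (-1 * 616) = -667.33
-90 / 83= -1.08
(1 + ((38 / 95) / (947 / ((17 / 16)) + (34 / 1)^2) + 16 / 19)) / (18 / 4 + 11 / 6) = 9137019 / 31410610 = 0.29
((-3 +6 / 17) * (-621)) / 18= 3105 / 34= 91.32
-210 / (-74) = 105 / 37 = 2.84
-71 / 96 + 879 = 84313 / 96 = 878.26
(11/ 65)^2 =121/ 4225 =0.03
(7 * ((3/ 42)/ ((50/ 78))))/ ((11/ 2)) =39/ 275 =0.14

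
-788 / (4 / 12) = -2364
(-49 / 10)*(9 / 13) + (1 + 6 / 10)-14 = -2053 / 130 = -15.79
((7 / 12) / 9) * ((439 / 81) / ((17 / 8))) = 6146 / 37179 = 0.17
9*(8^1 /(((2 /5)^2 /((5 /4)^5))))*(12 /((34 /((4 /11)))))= 2109375 /11968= 176.25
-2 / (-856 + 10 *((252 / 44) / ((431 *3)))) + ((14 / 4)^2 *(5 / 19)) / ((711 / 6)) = 539812981 / 18273561258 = 0.03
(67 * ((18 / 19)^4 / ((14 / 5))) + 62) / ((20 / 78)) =1445784483 / 4561235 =316.97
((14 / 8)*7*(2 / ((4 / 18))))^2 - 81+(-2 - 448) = 11624.06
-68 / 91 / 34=-2 / 91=-0.02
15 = 15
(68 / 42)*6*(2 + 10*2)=1496 / 7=213.71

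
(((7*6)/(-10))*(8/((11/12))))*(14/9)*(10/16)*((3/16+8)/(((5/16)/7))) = -359464/55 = -6535.71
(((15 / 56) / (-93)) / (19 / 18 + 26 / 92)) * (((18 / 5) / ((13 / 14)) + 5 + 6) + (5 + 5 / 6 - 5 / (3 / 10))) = -108813 / 12502672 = -0.01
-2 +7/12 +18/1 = 199/12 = 16.58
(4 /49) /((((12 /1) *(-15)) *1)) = -1 /2205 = -0.00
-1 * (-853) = 853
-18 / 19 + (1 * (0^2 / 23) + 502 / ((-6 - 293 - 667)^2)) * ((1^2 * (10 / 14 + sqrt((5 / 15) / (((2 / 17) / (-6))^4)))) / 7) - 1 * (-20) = 72539 * sqrt(3) / 1088682 + 8276184409 / 434384118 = 19.17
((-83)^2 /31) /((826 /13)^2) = 1164241 /21150556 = 0.06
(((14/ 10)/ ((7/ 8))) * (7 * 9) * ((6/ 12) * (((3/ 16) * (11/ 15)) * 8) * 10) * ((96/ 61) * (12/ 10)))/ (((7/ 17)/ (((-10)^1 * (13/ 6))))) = -16803072/ 305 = -55092.04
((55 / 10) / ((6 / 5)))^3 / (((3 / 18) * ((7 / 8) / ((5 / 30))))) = 166375 / 1512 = 110.04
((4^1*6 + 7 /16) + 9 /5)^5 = 40743862065910499 /3276800000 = 12434039.94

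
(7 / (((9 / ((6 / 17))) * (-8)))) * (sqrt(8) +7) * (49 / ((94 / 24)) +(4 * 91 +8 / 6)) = -127.43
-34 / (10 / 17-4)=289 / 29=9.97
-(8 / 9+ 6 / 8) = -59 / 36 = -1.64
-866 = -866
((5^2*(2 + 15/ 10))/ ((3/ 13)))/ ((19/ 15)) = 11375/ 38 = 299.34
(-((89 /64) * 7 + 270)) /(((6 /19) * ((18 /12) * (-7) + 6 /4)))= 340157 /3456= 98.43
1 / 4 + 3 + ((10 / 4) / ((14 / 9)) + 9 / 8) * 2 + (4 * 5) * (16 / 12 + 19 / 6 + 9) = 1951 / 7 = 278.71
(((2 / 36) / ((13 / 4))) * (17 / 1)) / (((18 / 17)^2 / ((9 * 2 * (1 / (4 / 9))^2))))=4913 / 208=23.62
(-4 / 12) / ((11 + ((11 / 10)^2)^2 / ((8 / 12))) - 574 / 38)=380000 / 2176389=0.17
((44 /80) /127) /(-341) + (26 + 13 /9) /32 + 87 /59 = 780092617 /334487520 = 2.33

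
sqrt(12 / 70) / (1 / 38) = 38 * sqrt(210) / 35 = 15.73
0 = 0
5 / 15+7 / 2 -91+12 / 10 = -85.97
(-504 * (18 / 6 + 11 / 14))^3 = -6946005312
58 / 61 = 0.95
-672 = -672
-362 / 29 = -12.48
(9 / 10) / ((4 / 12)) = 27 / 10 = 2.70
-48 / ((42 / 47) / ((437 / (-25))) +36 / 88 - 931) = 21689184 / 420518047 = 0.05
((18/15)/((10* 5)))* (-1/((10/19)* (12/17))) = -323/5000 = -0.06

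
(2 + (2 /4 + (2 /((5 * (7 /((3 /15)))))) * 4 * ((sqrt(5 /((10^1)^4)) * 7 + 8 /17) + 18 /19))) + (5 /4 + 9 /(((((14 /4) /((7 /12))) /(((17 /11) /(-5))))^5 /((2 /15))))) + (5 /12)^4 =2 * sqrt(5) /625 + 16801080102214909 /4369635732000000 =3.85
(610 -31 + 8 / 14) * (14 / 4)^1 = 4057 / 2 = 2028.50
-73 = -73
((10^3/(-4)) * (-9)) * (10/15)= 1500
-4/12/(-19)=1/57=0.02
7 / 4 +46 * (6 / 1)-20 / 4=1091 / 4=272.75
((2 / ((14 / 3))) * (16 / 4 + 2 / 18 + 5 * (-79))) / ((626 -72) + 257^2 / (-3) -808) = 3518 / 467677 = 0.01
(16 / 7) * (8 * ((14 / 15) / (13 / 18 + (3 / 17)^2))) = 443904 / 19595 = 22.65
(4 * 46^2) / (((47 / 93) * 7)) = 787152 / 329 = 2392.56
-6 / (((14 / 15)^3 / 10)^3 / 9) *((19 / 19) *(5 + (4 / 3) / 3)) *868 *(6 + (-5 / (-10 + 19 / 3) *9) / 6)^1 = -79102017333984375 / 20706224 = -3820204849.23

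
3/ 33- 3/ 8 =-25/ 88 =-0.28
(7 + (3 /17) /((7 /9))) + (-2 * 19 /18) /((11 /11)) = 5479 /1071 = 5.12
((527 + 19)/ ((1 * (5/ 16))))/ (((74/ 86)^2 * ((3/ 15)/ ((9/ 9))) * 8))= 2019108/ 1369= 1474.88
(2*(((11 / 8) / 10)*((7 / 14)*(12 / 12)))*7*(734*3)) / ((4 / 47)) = 3984519 / 160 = 24903.24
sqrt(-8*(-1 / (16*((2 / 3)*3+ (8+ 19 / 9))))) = 3*sqrt(218) / 218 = 0.20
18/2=9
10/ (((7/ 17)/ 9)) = 1530/ 7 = 218.57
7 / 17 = 0.41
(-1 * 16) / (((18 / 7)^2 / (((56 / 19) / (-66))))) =5488 / 50787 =0.11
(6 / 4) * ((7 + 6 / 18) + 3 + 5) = 23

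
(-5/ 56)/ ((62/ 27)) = -135/ 3472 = -0.04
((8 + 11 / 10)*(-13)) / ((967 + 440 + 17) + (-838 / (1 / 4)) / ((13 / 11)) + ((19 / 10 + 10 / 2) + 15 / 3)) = 15379 / 182053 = 0.08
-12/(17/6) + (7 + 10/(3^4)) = 3977/1377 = 2.89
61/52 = 1.17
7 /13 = 0.54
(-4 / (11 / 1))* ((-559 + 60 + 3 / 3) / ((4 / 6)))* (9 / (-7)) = -26892 / 77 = -349.25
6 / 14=3 / 7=0.43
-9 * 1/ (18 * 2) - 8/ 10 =-21/ 20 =-1.05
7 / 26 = 0.27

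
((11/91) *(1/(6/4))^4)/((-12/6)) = -88/7371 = -0.01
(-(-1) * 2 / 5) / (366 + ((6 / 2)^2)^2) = 2 / 2235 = 0.00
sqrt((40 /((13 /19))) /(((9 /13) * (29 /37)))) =2 * sqrt(203870) /87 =10.38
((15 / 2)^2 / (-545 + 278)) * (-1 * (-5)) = -375 / 356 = -1.05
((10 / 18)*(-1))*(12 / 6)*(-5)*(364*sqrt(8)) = 36400*sqrt(2) / 9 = 5719.71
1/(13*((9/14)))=14/117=0.12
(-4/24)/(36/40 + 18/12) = -5/72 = -0.07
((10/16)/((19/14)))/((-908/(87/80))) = -609/1104128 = -0.00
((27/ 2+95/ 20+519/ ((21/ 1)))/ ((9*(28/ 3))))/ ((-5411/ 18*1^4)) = -3609/ 2121112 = -0.00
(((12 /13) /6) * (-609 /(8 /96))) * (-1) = 14616 /13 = 1124.31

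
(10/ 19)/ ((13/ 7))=70/ 247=0.28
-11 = -11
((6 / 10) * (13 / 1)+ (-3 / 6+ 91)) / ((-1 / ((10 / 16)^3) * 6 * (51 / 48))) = -24575 / 6528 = -3.76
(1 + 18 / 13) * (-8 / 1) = -248 / 13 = -19.08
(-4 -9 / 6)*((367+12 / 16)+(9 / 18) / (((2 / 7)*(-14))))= -32351 / 16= -2021.94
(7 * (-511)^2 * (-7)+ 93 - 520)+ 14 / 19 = -243111750 / 19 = -12795355.26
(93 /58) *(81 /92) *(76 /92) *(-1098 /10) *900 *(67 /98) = -236908819845 /3006836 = -78790.07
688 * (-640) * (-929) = 409057280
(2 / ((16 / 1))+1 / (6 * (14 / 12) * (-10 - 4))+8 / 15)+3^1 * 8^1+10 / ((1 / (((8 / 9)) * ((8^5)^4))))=180778091922353606271593 / 17640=10248191152060862033.54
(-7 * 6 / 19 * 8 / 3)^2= 12544 / 361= 34.75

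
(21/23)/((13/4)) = 84/299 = 0.28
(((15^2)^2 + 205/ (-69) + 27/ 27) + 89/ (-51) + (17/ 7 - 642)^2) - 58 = 8805761795/ 19159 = 459614.90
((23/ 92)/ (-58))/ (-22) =1/ 5104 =0.00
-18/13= -1.38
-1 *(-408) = 408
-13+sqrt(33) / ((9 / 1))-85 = -98+sqrt(33) / 9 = -97.36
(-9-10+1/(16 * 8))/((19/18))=-21879/1216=-17.99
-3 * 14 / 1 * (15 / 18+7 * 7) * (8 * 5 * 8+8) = -686504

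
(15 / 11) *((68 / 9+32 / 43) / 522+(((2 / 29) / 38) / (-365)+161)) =112788984872 / 513687933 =219.57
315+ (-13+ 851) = 1153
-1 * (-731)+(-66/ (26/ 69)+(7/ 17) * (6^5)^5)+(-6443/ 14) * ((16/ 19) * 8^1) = 344091776026239100961922/ 29393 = 11706589188794580374.98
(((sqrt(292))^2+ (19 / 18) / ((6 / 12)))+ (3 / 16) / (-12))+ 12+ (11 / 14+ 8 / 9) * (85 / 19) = 313.59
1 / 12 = 0.08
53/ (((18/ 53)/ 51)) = 47753/ 6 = 7958.83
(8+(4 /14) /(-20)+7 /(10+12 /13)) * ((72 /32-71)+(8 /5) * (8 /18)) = -586.94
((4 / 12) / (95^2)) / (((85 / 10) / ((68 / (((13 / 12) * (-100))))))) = -8 / 2933125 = -0.00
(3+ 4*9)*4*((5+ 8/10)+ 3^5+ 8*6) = 231504/5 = 46300.80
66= 66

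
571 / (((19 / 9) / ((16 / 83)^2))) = 1315584 / 130891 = 10.05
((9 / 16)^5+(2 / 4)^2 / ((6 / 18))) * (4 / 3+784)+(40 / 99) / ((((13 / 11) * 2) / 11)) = 19479215731 / 30670848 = 635.11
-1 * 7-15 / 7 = -9.14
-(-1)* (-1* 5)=-5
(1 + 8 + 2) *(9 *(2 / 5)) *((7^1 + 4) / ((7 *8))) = 7.78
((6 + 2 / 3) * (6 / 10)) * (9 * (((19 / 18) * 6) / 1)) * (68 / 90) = 2584 / 15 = 172.27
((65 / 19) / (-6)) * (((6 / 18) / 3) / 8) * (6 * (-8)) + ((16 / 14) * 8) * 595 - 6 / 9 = 930191 / 171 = 5439.71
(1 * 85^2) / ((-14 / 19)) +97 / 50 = -1715598 / 175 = -9803.42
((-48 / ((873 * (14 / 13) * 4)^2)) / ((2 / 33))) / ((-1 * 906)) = 1859 / 30074626512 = 0.00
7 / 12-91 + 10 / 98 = -53105 / 588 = -90.31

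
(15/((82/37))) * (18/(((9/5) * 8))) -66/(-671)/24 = 169357/20008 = 8.46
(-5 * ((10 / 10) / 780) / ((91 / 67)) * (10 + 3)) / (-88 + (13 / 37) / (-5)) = 12395 / 17791956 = 0.00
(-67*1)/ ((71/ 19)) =-17.93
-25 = -25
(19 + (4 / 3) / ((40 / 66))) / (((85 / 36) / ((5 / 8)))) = 477 / 85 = 5.61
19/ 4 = 4.75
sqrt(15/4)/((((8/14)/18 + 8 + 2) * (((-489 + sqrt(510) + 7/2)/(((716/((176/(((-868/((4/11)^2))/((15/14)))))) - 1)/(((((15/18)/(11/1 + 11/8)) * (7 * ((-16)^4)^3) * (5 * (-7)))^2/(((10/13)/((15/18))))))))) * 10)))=7123568043933 * sqrt(34)/21005445882005711110933503126182441045196800000 + 2305661523552981 * sqrt(15)/210054458820057111109335031261824410451968000000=0.00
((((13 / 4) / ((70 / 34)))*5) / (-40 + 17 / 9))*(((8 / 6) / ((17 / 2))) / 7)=-78 / 16807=-0.00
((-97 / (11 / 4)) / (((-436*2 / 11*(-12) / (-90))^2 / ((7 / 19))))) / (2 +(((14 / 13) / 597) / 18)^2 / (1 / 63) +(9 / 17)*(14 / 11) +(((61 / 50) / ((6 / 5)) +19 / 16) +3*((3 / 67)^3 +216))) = -256188052834789649198625 / 1437913151250124044184655012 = -0.00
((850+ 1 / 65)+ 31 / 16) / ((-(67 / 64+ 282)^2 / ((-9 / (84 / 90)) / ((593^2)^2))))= 3062123136 / 3692638917667251663475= 0.00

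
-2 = -2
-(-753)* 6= 4518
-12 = -12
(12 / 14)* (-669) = -4014 / 7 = -573.43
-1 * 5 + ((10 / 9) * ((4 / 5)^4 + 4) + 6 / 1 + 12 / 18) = 7387 / 1125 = 6.57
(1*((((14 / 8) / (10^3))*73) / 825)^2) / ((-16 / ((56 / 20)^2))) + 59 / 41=1.44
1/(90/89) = 89/90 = 0.99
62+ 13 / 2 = 137 / 2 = 68.50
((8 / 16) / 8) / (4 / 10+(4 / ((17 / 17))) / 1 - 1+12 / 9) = 15 / 1136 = 0.01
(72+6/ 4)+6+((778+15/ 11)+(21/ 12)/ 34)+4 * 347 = 3361385/ 1496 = 2246.92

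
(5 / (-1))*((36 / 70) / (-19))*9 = 162 / 133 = 1.22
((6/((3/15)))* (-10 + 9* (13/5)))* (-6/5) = -2412/5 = -482.40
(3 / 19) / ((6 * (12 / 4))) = 1 / 114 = 0.01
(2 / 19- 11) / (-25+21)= 207 / 76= 2.72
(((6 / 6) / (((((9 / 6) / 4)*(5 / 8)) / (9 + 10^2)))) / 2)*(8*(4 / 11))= 111616 / 165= 676.46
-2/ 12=-1/ 6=-0.17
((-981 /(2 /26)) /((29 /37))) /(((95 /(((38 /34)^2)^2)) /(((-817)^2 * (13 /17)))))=-28084219064094843 /205879265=-136411110.00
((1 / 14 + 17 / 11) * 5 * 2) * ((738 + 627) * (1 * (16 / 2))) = 1942200 / 11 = 176563.64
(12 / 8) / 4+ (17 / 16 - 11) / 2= -147 / 32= -4.59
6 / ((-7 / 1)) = -6 / 7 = -0.86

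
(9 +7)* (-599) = -9584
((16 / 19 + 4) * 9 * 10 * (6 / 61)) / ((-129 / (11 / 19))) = -182160 / 946903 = -0.19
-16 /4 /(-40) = 1 /10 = 0.10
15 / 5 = 3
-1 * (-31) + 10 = 41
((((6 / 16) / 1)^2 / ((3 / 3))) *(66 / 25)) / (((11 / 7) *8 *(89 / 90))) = 1701 / 56960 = 0.03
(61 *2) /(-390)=-61 /195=-0.31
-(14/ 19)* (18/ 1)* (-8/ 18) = 112/ 19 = 5.89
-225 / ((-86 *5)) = 45 / 86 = 0.52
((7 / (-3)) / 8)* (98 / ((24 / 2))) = -343 / 144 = -2.38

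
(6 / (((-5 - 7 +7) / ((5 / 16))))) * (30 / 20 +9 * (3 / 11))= -261 / 176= -1.48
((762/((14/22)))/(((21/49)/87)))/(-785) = -309.65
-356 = -356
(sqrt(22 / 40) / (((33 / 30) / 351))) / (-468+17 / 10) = -3510*sqrt(55) / 51293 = -0.51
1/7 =0.14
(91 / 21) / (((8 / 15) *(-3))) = -65 / 24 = -2.71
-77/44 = -7/4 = -1.75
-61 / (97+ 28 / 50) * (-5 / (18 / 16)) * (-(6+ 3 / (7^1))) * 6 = -610000 / 5691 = -107.19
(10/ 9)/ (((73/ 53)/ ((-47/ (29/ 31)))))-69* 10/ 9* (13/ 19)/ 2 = -66.76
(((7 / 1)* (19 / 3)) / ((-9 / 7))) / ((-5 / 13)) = 89.65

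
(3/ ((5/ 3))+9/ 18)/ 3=23/ 30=0.77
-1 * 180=-180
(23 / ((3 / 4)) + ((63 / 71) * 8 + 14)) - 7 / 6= 7185 / 142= 50.60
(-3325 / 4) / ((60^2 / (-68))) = 2261 / 144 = 15.70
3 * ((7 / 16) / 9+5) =727 / 48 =15.15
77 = 77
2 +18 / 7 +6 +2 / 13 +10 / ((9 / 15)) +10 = 37.39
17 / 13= 1.31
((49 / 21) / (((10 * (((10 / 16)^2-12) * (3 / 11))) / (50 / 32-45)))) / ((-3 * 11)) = -1946 / 20061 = -0.10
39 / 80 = 0.49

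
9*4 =36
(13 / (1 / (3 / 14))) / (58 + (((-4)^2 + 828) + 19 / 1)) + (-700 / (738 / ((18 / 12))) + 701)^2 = 31823502387269 / 65024442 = 489408.31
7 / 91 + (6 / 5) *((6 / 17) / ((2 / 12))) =2893 / 1105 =2.62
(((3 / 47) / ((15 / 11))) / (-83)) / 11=-0.00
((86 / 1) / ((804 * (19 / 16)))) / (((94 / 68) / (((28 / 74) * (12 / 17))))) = 38528 / 2213747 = 0.02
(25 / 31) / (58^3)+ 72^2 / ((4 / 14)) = 109743475993 / 6048472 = 18144.00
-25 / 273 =-0.09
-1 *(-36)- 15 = 21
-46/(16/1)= -23/8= -2.88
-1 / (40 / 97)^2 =-9409 / 1600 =-5.88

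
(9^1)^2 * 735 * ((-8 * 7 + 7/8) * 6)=-78764805/4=-19691201.25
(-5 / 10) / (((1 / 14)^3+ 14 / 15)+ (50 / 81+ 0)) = -0.32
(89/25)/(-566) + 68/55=1.23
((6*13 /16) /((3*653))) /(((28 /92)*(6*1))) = 299 /219408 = 0.00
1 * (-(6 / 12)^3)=-1 / 8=-0.12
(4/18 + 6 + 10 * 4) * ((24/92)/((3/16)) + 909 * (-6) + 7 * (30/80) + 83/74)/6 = -964492178/22977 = -41976.42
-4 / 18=-2 / 9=-0.22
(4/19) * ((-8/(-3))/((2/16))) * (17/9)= 4352/513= 8.48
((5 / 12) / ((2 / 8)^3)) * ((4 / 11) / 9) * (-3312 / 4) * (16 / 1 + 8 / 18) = -4357120 / 297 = -14670.44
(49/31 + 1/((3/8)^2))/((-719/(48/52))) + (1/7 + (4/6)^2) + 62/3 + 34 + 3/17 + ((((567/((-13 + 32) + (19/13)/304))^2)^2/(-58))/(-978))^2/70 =120322929680678371561186779856754451393332372642/2067183981683443685151357352436514142826515215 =58.21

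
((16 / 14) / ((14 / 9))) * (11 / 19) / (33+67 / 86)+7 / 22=0.33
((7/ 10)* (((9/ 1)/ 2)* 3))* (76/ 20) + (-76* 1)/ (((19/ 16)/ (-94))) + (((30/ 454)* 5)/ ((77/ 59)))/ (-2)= 10577912239/ 1747900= 6051.78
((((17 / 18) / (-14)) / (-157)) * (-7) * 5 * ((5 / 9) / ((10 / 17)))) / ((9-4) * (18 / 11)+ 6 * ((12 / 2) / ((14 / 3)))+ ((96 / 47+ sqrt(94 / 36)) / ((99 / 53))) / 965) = -126076401280023810 / 141111452990229386513+ 17598899319155 * sqrt(94) / 3386674871765505276312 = -0.00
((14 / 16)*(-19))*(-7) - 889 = -6181 / 8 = -772.62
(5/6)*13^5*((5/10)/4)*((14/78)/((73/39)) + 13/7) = 926376035/12264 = 75536.21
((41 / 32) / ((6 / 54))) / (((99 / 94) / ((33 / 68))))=5781 / 1088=5.31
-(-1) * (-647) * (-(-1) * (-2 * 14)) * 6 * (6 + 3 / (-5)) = 2934792 / 5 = 586958.40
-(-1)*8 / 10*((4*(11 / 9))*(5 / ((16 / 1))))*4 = 44 / 9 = 4.89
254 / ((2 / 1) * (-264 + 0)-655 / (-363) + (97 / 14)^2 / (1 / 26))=9035796 / 25682189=0.35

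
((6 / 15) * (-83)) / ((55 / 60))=-1992 / 55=-36.22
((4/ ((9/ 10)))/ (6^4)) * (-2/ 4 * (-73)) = 365/ 2916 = 0.13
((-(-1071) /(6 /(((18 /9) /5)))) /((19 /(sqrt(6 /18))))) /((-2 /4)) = -238*sqrt(3) /95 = -4.34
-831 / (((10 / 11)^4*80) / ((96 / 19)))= -36500013 / 475000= -76.84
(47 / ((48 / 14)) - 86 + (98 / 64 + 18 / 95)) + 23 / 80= -128197 / 1824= -70.28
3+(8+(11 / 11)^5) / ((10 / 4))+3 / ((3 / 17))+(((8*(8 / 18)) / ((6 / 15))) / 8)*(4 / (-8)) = 1037 / 45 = 23.04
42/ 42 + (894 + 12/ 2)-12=889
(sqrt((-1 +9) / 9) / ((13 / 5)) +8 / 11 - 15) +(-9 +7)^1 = -15.91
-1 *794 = -794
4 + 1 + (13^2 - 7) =167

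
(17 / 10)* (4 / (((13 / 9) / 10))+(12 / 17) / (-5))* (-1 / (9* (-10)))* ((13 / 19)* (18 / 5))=15222 / 11875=1.28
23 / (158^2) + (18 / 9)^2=99879 / 24964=4.00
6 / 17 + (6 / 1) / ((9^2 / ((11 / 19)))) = 3452 / 8721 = 0.40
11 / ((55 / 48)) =48 / 5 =9.60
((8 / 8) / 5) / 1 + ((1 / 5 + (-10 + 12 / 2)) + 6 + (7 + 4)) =67 / 5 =13.40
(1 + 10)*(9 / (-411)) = -33 / 137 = -0.24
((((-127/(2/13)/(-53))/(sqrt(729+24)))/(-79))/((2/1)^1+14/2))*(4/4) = -1651*sqrt(753)/56750598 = -0.00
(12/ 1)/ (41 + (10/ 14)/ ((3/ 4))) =252/ 881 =0.29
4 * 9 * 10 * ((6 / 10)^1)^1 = 216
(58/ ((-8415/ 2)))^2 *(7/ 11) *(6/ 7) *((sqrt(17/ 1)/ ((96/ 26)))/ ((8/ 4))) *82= 0.00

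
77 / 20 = 3.85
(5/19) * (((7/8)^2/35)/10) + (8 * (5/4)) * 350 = 42560007/12160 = 3500.00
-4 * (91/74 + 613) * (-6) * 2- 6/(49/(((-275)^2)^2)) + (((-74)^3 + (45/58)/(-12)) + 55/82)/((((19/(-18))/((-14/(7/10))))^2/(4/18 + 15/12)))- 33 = -711615467528965029/778192177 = -914446956.11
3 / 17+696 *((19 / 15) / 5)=75011 / 425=176.50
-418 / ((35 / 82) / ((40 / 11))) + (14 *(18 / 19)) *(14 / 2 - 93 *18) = -3414220 / 133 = -25670.83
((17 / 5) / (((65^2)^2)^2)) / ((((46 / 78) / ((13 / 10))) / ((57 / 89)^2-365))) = -73641858 / 8587524844208984375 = -0.00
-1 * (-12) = 12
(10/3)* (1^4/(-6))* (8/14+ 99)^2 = -2429045/441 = -5508.04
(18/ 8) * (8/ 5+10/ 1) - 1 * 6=201/ 10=20.10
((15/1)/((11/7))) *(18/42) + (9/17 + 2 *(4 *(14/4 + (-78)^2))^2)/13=221753025044/2431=91218850.29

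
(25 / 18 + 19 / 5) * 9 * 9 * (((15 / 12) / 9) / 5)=11.68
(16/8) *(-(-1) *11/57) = 22/57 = 0.39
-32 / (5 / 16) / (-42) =256 / 105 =2.44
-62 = -62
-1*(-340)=340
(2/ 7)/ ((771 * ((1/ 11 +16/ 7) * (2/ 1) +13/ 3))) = 22/ 539443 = 0.00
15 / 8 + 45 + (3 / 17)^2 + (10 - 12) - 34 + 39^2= 3541767 / 2312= 1531.91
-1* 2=-2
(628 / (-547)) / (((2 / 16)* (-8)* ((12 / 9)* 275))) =471 / 150425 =0.00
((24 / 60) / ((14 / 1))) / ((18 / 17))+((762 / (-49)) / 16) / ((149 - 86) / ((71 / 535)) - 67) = 12561953 / 510642720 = 0.02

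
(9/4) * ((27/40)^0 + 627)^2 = 887364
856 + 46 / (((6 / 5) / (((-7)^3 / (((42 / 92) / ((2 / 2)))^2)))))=-1680268 / 27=-62232.15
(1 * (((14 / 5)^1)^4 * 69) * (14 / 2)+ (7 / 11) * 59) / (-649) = -204362333 / 4461875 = -45.80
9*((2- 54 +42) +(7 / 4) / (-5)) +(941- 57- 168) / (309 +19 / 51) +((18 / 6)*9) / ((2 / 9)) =30.66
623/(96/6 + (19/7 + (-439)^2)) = 4361/1349178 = 0.00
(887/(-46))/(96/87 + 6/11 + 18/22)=-282953/36202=-7.82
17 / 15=1.13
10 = 10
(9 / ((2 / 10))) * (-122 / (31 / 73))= -400770 / 31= -12928.06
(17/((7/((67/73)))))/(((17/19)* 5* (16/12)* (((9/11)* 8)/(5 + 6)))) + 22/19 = 8322787/4660320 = 1.79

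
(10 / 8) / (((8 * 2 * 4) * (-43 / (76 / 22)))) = -95 / 60544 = -0.00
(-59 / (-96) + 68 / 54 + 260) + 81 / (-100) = 5638979 / 21600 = 261.06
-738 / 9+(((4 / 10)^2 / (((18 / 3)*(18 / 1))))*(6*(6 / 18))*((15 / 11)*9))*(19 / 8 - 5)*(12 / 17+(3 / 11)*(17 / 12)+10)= -83.06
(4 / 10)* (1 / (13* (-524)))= -1 / 17030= -0.00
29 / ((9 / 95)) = 2755 / 9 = 306.11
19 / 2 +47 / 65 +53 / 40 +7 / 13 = 1257 / 104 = 12.09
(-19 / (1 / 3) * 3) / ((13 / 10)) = -1710 / 13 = -131.54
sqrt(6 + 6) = 3.46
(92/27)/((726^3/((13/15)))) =299/38744039070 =0.00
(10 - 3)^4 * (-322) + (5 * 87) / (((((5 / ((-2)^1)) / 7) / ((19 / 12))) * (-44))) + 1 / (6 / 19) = -204091801 / 264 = -773075.00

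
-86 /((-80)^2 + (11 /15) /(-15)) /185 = -3870 /53279593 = -0.00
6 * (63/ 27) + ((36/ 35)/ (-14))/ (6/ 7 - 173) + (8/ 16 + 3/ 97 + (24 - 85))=-380204133/ 8181950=-46.47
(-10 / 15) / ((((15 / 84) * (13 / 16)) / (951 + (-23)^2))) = -265216 / 39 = -6800.41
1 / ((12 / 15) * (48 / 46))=1.20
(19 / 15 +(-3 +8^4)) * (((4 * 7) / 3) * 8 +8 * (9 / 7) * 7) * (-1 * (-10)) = 54044320 / 9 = 6004924.44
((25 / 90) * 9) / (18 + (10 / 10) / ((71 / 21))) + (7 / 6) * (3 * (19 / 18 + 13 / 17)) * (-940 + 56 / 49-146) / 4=-915691837 / 529992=-1727.75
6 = 6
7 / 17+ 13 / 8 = 277 / 136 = 2.04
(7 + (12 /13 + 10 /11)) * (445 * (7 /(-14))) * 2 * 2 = -1124070 /143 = -7860.63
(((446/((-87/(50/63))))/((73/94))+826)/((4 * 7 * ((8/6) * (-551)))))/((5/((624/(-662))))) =2134581397/283783924095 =0.01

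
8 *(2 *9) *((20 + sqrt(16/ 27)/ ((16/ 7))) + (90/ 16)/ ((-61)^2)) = 28 *sqrt(3) + 10717290/ 3721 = 2928.72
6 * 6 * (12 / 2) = 216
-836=-836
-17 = -17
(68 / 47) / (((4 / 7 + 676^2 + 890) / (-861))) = -204918 / 75319051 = -0.00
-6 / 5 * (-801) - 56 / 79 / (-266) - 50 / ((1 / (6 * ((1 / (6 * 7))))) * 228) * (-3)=961.30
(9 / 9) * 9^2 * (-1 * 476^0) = -81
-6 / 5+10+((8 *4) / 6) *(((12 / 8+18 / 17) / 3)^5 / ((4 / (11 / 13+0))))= 20619910091 / 2214976920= 9.31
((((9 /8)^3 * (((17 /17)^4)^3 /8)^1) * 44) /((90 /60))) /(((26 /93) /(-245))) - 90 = -62102385 /13312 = -4665.14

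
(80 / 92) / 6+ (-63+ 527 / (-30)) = -18497 / 230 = -80.42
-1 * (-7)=7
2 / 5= 0.40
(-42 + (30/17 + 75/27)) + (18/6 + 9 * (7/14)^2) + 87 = 33533/612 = 54.79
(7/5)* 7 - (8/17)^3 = 238177/24565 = 9.70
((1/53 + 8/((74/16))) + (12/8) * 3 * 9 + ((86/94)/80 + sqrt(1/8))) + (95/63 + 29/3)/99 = sqrt(2)/4 + 177148212221/4180695120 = 42.73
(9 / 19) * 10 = 90 / 19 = 4.74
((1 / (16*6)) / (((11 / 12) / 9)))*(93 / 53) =837 / 4664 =0.18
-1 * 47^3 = -103823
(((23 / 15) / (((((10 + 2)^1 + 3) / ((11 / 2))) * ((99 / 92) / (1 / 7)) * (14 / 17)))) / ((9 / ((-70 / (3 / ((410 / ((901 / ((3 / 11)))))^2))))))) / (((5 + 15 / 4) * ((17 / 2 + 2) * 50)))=-28455968 / 36119995532775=-0.00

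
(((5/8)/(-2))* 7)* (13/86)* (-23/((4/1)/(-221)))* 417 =-964423005/5504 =-175222.20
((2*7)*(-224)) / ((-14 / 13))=2912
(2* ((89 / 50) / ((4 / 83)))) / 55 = 7387 / 5500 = 1.34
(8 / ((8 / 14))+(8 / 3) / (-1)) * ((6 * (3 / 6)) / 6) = 17 / 3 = 5.67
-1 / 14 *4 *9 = -18 / 7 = -2.57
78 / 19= 4.11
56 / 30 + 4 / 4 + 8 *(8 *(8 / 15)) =37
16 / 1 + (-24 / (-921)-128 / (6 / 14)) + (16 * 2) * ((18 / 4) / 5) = -1168936 / 4605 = -253.84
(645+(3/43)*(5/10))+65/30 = 83489/129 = 647.20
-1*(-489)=489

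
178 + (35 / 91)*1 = 178.38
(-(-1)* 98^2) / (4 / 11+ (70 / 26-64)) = -196196 / 1245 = -157.59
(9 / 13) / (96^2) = 1 / 13312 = 0.00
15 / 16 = 0.94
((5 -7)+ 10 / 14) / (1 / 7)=-9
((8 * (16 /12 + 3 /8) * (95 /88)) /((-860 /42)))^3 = -162146094677 /433454354432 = -0.37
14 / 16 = 0.88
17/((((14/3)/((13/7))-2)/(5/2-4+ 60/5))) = 13923/40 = 348.08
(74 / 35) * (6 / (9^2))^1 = 148 / 945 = 0.16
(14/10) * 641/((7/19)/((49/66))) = 596771/330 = 1808.40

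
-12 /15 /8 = -0.10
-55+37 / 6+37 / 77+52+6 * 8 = 23861 / 462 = 51.65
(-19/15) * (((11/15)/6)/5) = -209/6750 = -0.03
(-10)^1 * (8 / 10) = -8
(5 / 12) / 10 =1 / 24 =0.04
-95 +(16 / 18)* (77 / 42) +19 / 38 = -5015 / 54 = -92.87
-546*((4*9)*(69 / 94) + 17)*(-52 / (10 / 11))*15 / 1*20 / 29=19122863760 / 1363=14029980.75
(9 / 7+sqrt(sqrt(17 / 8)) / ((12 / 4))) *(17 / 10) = 17 *34^(1 / 4) / 60+153 / 70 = 2.87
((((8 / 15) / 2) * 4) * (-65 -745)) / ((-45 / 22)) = 2112 / 5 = 422.40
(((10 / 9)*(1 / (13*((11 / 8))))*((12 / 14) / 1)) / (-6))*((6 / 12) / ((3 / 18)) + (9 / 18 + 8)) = -920 / 9009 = -0.10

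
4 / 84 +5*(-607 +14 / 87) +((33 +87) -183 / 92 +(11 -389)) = -61521301 / 18676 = -3294.14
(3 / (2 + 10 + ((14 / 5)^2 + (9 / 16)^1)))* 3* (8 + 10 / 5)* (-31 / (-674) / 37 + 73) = 32769090000 / 101759509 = 322.02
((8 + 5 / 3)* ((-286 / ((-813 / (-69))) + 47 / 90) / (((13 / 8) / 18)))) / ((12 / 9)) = -33598414 / 17615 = -1907.38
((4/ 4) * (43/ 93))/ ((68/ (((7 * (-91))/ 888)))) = -0.00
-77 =-77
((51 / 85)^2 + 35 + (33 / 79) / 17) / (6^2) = 1188037 / 1208700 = 0.98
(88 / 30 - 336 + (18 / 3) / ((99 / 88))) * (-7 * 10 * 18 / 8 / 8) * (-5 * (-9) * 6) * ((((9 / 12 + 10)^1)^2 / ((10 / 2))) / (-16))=-1288462707 / 512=-2516528.72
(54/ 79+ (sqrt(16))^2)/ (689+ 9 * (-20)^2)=1318/ 338831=0.00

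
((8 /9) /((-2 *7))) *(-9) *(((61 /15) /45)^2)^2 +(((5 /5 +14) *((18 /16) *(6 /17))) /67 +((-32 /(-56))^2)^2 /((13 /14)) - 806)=-3398298453705427124017 /4217317316001562500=-805.80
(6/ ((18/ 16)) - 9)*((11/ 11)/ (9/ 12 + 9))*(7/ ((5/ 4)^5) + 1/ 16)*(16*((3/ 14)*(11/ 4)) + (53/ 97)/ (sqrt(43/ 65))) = -4751791/ 568750 - 22894993*sqrt(2795)/ 2033362500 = -8.95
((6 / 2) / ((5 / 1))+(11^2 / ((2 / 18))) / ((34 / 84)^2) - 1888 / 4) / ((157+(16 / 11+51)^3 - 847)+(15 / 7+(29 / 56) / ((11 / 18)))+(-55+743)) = 332572439276 / 7772420662905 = 0.04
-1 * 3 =-3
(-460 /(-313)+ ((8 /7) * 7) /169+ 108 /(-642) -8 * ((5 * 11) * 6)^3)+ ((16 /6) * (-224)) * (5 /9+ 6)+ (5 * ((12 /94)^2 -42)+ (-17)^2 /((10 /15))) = -194107214634563653445 /675156254994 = -287499690.92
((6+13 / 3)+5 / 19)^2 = 364816 / 3249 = 112.29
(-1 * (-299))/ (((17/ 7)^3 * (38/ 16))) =820456/ 93347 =8.79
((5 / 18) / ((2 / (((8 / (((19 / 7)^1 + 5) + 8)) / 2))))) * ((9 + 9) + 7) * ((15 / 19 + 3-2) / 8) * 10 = 14875 / 7524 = 1.98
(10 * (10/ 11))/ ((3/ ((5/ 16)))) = 0.95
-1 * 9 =-9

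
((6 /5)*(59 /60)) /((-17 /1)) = -59 /850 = -0.07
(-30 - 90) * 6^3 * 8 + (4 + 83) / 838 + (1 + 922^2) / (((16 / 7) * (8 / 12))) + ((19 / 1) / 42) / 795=78460096376141 / 223846560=350508.39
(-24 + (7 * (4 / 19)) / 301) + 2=-17970 / 817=-22.00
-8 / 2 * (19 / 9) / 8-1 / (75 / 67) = -877 / 450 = -1.95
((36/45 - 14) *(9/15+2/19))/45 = -1474/7125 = -0.21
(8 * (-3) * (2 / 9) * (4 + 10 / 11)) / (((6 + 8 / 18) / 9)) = -11664 / 319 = -36.56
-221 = -221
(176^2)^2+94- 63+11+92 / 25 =23987815542 / 25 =959512621.68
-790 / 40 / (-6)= 79 / 24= 3.29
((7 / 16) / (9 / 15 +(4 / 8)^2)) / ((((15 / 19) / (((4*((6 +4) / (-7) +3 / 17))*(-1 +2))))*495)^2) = 32058244 / 379199464875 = 0.00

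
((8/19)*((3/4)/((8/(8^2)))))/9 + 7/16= 655/912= 0.72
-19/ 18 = -1.06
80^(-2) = 1 / 6400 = 0.00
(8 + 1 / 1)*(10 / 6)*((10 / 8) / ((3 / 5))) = 125 / 4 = 31.25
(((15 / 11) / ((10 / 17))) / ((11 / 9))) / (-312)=-153 / 25168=-0.01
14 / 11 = 1.27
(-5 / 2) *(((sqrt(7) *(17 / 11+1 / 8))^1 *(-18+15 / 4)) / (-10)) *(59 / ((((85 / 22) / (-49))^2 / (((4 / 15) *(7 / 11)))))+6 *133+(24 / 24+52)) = -745035579309 *sqrt(7) / 50864000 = -38753.91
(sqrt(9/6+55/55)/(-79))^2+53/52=1.02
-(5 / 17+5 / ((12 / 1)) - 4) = 671 / 204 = 3.29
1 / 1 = 1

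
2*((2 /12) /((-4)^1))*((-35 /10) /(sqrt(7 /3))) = sqrt(21) /24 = 0.19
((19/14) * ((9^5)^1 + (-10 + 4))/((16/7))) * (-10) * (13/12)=-24306035/64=-379781.80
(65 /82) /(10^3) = 0.00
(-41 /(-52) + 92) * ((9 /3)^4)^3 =2564202825 /52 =49311592.79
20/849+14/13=12146/11037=1.10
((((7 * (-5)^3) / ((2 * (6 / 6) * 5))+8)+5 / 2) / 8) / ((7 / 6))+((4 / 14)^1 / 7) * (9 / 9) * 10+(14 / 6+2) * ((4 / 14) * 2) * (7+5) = 4287 / 196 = 21.87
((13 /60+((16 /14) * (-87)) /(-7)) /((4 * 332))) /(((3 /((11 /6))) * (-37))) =-466367 /2600277120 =-0.00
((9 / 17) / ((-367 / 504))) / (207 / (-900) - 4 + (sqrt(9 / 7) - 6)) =0.08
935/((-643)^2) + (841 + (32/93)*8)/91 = 32450842486/3499018887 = 9.27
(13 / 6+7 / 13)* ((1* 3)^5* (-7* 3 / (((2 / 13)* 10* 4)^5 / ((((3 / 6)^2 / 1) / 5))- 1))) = -1138984119 / 14563473046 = -0.08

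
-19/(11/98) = -1862/11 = -169.27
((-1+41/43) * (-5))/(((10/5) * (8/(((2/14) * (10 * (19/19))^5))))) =62500/301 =207.64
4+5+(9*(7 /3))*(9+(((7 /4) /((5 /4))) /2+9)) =401.70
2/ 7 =0.29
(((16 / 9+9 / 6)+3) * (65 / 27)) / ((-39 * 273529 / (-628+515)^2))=-7214485 / 398805282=-0.02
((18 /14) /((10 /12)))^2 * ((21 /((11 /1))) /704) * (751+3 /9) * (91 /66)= 3560193 /532400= 6.69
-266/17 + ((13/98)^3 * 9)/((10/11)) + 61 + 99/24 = 7920298761/160002640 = 49.50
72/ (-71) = -72/ 71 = -1.01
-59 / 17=-3.47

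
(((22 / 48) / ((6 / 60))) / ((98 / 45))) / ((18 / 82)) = 11275 / 1176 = 9.59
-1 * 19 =-19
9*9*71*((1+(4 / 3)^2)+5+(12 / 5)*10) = 182754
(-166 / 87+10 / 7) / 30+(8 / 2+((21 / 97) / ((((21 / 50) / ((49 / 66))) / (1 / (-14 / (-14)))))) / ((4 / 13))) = 5.23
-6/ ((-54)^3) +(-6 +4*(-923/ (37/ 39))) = -3784647203/ 971028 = -3897.57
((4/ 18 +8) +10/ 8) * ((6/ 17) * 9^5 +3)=40277215/ 204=197437.33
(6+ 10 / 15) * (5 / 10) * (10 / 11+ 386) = 42560 / 33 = 1289.70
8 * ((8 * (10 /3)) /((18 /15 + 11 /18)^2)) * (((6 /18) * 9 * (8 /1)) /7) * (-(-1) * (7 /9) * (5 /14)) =11520000 /185983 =61.94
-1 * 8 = -8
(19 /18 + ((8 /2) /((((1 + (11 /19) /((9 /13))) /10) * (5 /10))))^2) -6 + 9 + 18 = 851926453 /443682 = 1920.13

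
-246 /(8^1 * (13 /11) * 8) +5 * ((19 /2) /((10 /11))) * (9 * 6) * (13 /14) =7619865 /2912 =2616.71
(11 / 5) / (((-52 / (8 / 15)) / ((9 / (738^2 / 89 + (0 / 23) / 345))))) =-979 / 29501550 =-0.00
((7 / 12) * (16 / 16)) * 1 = 7 / 12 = 0.58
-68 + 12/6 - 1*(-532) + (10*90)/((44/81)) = 2122.82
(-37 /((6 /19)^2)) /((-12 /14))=93499 /216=432.87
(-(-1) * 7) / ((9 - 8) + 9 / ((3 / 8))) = 7 / 25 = 0.28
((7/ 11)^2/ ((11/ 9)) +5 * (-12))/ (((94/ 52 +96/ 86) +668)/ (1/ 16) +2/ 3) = -133185663/ 23962458850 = -0.01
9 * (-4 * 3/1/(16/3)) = -81/4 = -20.25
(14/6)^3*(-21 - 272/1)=-100499/27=-3722.19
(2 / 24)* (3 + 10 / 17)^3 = 226981 / 58956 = 3.85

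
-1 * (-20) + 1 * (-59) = -39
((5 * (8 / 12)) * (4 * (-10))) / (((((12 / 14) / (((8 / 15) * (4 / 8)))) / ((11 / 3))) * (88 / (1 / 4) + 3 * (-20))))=-0.52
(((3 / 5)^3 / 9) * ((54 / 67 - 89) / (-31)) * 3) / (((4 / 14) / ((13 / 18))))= 537719 / 1038500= 0.52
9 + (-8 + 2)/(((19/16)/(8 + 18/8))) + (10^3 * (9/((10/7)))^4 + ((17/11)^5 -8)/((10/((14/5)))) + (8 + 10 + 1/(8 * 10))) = 1928112845743277/1223987600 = 1575271.55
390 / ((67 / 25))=9750 / 67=145.52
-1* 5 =-5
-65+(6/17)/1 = -1099/17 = -64.65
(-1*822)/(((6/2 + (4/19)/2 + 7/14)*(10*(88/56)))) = -798/55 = -14.51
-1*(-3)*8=24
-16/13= -1.23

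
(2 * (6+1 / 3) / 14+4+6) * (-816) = -62288 / 7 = -8898.29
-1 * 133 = -133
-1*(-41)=41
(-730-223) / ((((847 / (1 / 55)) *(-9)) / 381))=121031 / 139755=0.87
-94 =-94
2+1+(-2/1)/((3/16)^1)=-23/3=-7.67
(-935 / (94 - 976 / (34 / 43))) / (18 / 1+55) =15895 / 1415178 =0.01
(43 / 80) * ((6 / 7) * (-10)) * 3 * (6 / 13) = -1161 / 182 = -6.38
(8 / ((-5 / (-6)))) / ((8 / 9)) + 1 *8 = 94 / 5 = 18.80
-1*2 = -2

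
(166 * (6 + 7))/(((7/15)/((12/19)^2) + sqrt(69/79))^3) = 231.54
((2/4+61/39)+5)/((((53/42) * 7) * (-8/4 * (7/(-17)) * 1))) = 0.97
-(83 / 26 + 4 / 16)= -179 / 52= -3.44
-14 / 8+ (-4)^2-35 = -83 / 4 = -20.75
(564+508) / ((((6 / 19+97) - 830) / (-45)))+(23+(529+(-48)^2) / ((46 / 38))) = 777770756 / 320183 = 2429.14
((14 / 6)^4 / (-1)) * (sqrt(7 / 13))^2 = -16807 / 1053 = -15.96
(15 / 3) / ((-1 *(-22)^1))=5 / 22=0.23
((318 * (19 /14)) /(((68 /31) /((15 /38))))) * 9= 665415 /952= 698.97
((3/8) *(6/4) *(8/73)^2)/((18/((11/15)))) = 22/79935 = 0.00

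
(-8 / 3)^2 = 64 / 9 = 7.11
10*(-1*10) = -100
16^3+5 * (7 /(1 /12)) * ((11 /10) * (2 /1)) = 5020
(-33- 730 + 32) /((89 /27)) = -19737 /89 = -221.76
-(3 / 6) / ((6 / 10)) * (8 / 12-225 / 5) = 665 / 18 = 36.94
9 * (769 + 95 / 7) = 49302 / 7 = 7043.14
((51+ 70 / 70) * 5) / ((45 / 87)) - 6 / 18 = 1507 / 3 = 502.33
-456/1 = -456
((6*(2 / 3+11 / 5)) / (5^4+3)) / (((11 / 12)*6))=43 / 8635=0.00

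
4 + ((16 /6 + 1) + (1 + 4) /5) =26 /3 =8.67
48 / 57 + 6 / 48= 147 / 152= 0.97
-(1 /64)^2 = -1 /4096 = -0.00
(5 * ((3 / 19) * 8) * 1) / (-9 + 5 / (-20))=-0.68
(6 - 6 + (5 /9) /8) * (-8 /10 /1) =-1 /18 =-0.06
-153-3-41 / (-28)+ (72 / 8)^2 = -2059 / 28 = -73.54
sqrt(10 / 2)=sqrt(5)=2.24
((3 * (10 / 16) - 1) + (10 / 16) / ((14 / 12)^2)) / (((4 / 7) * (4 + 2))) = 523 / 1344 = 0.39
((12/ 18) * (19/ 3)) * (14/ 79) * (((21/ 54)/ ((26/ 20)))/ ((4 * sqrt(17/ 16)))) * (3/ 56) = 0.00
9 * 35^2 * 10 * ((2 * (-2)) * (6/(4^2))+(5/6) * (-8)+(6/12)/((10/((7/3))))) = -887512.50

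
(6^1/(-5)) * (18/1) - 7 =-143/5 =-28.60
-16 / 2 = -8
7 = 7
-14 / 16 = -7 / 8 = -0.88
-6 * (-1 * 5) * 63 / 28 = 135 / 2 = 67.50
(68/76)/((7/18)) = 306/133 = 2.30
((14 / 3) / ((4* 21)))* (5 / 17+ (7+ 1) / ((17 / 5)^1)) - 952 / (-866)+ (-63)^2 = 58449967 / 14722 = 3970.25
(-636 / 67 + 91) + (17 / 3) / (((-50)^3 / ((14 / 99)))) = 101369804527 / 1243687500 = 81.51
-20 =-20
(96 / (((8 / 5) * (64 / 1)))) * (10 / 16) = 75 / 128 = 0.59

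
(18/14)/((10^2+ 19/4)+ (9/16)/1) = 144/11795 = 0.01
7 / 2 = 3.50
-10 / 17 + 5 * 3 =245 / 17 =14.41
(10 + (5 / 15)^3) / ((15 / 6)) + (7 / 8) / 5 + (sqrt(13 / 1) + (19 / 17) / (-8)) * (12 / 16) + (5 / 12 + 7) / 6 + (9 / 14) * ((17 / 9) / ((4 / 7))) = 3 * sqrt(13) / 4 + 109369 / 14688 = 10.15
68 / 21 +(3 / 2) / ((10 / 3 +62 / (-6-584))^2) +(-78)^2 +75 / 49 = 6088.91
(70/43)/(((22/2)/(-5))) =-350/473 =-0.74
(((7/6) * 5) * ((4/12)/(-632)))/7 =-5/11376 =-0.00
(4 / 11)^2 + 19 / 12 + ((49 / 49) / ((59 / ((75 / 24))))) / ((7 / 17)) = 2211841 / 1199352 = 1.84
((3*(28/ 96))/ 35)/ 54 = 1/ 2160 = 0.00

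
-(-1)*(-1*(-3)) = 3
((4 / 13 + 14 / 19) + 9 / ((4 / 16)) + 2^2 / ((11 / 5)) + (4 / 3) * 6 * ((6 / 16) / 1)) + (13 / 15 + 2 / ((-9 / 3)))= 571422 / 13585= 42.06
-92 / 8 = -23 / 2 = -11.50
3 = 3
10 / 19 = 0.53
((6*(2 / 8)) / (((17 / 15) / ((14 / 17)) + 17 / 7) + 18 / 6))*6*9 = 17010 / 1429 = 11.90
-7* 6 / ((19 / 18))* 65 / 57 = -16380 / 361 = -45.37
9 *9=81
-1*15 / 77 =-15 / 77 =-0.19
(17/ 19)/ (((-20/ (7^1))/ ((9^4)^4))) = -220509402473369079/ 380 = -580287901245708.10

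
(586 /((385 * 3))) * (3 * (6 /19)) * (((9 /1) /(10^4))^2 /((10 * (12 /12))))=71199 /1828750000000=0.00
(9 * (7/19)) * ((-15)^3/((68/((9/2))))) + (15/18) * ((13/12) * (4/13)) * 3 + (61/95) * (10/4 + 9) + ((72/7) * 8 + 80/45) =-527678803/813960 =-648.29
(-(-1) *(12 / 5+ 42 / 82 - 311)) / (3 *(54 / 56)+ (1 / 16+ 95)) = -307552 / 97785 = -3.15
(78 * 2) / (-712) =-39 / 178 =-0.22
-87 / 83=-1.05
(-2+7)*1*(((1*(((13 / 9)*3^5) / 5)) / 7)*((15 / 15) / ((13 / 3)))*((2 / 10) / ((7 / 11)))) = 891 / 245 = 3.64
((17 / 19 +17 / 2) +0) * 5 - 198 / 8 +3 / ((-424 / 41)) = 176697 / 8056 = 21.93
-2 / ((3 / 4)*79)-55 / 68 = -13579 / 16116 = -0.84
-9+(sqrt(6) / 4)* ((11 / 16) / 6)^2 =-9+121* sqrt(6) / 36864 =-8.99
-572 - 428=-1000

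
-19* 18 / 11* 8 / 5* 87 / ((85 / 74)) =-17614368 / 4675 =-3767.78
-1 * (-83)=83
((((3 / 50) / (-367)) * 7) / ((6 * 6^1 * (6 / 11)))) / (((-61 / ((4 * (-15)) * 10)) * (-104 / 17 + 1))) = 1309 / 11686014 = 0.00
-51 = -51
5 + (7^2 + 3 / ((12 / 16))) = 58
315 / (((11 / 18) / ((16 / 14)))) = 6480 / 11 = 589.09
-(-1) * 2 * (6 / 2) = 6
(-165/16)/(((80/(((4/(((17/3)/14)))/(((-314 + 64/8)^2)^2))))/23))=-1771/529958785536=-0.00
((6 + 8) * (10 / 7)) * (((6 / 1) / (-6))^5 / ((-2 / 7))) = 70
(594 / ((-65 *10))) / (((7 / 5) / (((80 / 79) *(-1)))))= 4752 / 7189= 0.66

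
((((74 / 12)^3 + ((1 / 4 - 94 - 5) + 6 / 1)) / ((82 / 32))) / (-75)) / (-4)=30619 / 166050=0.18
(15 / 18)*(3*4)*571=5710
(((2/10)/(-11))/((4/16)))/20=-1/275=-0.00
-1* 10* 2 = -20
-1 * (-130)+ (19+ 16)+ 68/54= 4489/27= 166.26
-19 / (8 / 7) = -133 / 8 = -16.62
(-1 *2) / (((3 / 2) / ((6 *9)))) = -72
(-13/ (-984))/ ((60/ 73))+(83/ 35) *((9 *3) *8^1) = 211700467/ 413280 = 512.24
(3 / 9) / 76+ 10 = 2281 / 228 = 10.00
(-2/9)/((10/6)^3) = -6/125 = -0.05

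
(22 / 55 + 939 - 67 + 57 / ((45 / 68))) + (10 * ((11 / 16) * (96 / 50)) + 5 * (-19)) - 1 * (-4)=13211 / 15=880.73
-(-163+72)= 91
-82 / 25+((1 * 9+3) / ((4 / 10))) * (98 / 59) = 68662 / 1475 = 46.55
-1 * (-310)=310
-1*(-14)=14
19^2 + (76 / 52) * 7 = 4826 / 13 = 371.23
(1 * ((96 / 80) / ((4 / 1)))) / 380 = 3 / 3800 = 0.00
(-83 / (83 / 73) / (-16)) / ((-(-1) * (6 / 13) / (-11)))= -10439 / 96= -108.74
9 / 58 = 0.16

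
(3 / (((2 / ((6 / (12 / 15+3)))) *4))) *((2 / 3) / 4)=0.10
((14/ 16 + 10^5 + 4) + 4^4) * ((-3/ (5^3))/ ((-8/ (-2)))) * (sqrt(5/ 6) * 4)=-802087 * sqrt(30)/ 2000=-2196.61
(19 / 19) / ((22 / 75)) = 75 / 22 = 3.41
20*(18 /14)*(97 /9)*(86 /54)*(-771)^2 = 5509807580 /21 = 262371789.52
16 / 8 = 2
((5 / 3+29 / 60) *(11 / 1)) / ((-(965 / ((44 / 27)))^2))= -228932 / 3394315125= -0.00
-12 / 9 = -4 / 3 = -1.33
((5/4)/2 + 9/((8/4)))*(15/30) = 41/16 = 2.56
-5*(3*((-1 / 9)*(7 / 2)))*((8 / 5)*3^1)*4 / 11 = 112 / 11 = 10.18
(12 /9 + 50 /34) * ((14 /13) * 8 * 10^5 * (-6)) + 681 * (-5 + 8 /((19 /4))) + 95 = -4682298666 /323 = -14496280.70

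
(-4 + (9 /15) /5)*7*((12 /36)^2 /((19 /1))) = -679 /4275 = -0.16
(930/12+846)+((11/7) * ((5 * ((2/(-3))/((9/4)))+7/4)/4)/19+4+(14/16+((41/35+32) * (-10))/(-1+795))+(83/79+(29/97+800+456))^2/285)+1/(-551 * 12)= 251516557831659664997/38843785171426032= 6475.08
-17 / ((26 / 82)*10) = -697 / 130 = -5.36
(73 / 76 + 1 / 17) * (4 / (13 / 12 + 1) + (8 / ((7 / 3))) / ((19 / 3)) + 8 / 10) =3.32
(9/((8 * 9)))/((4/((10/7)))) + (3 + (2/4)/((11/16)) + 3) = 8343/1232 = 6.77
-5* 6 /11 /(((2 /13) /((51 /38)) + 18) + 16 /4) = -9945 /80641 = -0.12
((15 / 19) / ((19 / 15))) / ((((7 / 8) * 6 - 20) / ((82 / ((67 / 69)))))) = -5092200 / 1427033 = -3.57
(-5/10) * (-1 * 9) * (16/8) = 9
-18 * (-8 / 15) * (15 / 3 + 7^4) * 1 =115488 / 5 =23097.60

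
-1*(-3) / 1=3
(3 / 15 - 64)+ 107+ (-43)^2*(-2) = -18274 / 5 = -3654.80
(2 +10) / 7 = 12 / 7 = 1.71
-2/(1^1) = -2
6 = 6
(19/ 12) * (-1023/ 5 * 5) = -6479/ 4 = -1619.75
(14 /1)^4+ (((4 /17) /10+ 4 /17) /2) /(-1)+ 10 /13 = 42450387 /1105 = 38416.64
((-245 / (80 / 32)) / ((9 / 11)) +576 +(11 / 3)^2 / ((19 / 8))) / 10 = 39491 / 855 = 46.19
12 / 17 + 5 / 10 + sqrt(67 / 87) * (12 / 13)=4 * sqrt(5829) / 377 + 41 / 34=2.02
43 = 43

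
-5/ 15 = -1/ 3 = -0.33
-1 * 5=-5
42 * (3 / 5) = 126 / 5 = 25.20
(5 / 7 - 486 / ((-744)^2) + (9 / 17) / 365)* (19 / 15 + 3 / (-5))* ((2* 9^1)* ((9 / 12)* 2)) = 8593608879 / 667856560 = 12.87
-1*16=-16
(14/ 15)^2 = 196/ 225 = 0.87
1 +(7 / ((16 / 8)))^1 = 9 / 2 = 4.50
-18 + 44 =26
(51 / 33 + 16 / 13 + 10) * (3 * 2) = 10962 / 143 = 76.66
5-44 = -39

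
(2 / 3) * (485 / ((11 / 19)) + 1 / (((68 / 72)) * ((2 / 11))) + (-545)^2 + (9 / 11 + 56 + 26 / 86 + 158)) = 4793781602 / 24123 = 198722.45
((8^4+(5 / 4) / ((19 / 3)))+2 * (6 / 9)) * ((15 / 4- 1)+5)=28961347 / 912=31755.86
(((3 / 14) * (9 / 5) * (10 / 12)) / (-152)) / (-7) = 9 / 29792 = 0.00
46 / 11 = 4.18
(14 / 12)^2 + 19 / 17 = 1517 / 612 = 2.48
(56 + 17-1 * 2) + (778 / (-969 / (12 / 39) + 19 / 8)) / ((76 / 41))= 33897279 / 478325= 70.87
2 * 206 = 412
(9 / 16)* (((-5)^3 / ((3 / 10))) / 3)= -625 / 8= -78.12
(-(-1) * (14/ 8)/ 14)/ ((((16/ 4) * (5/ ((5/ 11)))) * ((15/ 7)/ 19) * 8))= 133/ 42240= 0.00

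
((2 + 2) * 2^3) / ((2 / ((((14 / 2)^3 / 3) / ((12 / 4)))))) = 5488 / 9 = 609.78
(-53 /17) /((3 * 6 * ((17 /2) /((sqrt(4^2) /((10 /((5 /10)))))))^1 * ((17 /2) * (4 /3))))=-53 /147390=-0.00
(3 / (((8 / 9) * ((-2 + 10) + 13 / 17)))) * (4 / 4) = 459 / 1192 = 0.39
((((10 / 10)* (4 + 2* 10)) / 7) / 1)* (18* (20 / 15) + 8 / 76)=10992 / 133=82.65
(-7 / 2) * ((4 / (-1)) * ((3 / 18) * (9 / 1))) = 21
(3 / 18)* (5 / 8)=5 / 48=0.10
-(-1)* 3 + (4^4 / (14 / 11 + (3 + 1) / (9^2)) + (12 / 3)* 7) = 132307 / 589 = 224.63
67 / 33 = 2.03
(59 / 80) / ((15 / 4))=0.20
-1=-1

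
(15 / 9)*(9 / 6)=5 / 2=2.50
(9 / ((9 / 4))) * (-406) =-1624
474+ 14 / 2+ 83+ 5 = 569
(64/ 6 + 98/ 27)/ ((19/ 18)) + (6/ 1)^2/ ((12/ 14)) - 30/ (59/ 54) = 94454/ 3363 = 28.09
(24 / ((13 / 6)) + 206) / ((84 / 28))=2822 / 39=72.36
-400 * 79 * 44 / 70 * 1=-139040 / 7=-19862.86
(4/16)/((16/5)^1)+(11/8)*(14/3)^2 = 17293/576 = 30.02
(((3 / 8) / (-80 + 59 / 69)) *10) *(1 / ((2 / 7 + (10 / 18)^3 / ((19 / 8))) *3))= -33450165 / 758030488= -0.04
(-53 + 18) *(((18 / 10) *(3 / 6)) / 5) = -63 / 10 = -6.30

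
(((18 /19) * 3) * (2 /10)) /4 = 27 /190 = 0.14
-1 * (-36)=36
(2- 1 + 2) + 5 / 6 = 23 / 6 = 3.83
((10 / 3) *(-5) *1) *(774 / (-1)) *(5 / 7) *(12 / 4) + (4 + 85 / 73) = 14128139 / 511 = 27648.02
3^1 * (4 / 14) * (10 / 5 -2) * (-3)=0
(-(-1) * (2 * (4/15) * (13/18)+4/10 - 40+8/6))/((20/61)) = -155977/1350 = -115.54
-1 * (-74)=74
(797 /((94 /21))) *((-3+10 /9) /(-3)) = 94843 /846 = 112.11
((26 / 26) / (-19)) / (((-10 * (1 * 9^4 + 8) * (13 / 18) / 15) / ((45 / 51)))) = 405 / 27583231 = 0.00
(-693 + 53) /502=-320 /251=-1.27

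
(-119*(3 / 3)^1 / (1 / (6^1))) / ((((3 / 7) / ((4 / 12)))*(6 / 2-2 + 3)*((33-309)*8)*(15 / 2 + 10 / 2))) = 833 / 165600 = 0.01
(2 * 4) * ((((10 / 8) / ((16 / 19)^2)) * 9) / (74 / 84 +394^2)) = 341145 / 417276736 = 0.00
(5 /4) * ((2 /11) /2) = 5 /44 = 0.11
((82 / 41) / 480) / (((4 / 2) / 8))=0.02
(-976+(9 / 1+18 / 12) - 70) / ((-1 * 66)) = 2071 / 132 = 15.69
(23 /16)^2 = 529 /256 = 2.07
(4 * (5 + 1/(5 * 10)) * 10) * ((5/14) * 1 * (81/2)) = 20331/7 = 2904.43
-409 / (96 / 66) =-4499 / 16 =-281.19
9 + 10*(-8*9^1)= -711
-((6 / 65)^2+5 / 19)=-21809 / 80275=-0.27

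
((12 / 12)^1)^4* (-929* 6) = -5574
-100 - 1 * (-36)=-64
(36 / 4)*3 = 27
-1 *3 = -3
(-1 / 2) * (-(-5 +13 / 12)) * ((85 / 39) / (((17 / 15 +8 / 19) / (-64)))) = 3036200 / 17277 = 175.74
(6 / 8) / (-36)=-1 / 48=-0.02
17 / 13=1.31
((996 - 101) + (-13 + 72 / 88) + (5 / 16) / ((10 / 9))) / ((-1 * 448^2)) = -310851 / 70647808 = -0.00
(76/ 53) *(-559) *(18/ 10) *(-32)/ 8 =1529424/ 265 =5771.41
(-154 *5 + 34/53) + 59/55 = -2239553/2915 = -768.29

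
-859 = -859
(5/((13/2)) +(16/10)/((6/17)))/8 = 517/780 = 0.66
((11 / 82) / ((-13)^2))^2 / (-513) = -121 / 98518656132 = -0.00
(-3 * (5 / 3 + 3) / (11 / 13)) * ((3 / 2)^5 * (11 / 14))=-98.72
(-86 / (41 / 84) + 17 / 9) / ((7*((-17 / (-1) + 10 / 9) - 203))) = 64319 / 477568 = 0.13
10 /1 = 10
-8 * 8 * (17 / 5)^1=-1088 / 5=-217.60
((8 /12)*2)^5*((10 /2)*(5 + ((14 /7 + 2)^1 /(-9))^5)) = 1506411520 /14348907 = 104.98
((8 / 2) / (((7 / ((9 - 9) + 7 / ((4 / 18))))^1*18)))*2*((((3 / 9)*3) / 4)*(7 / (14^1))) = 1 / 4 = 0.25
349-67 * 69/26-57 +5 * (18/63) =21043/182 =115.62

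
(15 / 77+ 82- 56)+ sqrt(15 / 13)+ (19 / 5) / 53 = sqrt(195) / 13+ 535968 / 20405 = 27.34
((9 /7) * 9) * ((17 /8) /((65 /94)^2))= 3041793 /59150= 51.43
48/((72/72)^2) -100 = -52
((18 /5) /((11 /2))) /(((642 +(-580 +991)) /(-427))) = -1708 /6435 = -0.27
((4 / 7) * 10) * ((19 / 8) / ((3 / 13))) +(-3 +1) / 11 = 13543 / 231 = 58.63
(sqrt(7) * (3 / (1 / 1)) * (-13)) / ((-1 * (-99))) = -13 * sqrt(7) / 33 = -1.04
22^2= 484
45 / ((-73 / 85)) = -3825 / 73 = -52.40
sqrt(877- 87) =sqrt(790) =28.11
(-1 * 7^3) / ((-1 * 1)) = 343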